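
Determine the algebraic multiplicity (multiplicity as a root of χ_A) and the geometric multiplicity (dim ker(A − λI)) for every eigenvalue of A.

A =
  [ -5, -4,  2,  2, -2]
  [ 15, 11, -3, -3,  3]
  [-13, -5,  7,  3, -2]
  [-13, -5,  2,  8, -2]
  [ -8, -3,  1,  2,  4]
λ = 5: alg = 5, geom = 3

Step 1 — factor the characteristic polynomial to read off the algebraic multiplicities:
  χ_A(x) = (x - 5)^5

Step 2 — compute geometric multiplicities via the rank-nullity identity g(λ) = n − rank(A − λI):
  rank(A − (5)·I) = 2, so dim ker(A − (5)·I) = n − 2 = 3

Summary:
  λ = 5: algebraic multiplicity = 5, geometric multiplicity = 3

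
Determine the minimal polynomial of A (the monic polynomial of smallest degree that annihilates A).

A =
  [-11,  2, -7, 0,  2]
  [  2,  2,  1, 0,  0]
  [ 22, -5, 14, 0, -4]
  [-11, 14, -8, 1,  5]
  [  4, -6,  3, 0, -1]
x^3 - 3*x^2 + 3*x - 1

The characteristic polynomial is χ_A(x) = (x - 1)^5, so the eigenvalues are known. The minimal polynomial is
  m_A(x) = Π_λ (x − λ)^{k_λ}
where k_λ is the size of the *largest* Jordan block for λ (equivalently, the smallest k with (A − λI)^k v = 0 for every generalised eigenvector v of λ).

  λ = 1: largest Jordan block has size 3, contributing (x − 1)^3

So m_A(x) = (x - 1)^3 = x^3 - 3*x^2 + 3*x - 1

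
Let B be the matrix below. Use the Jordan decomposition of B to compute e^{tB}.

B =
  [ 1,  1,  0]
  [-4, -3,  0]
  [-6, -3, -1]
e^{tB} =
  [2*t*exp(-t) + exp(-t), t*exp(-t), 0]
  [-4*t*exp(-t), -2*t*exp(-t) + exp(-t), 0]
  [-6*t*exp(-t), -3*t*exp(-t), exp(-t)]

Strategy: write B = P · J · P⁻¹ where J is a Jordan canonical form, so e^{tB} = P · e^{tJ} · P⁻¹, and e^{tJ} can be computed block-by-block.

B has Jordan form
J =
  [-1,  1,  0]
  [ 0, -1,  0]
  [ 0,  0, -1]
(up to reordering of blocks).

Per-block formulas:
  For a 1×1 block at λ = -1: exp(t · [-1]) = [e^(-1t)].
  For a 2×2 Jordan block J_2(-1): exp(t · J_2(-1)) = e^(-1t)·(I + t·N), where N is the 2×2 nilpotent shift.

After assembling e^{tJ} and conjugating by P, we get:

e^{tB} =
  [2*t*exp(-t) + exp(-t), t*exp(-t), 0]
  [-4*t*exp(-t), -2*t*exp(-t) + exp(-t), 0]
  [-6*t*exp(-t), -3*t*exp(-t), exp(-t)]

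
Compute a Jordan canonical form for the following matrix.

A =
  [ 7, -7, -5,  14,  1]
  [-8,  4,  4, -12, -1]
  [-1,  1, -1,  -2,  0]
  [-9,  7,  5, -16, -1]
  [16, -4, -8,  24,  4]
J_2(-2) ⊕ J_1(-2) ⊕ J_2(2)

The characteristic polynomial is
  det(x·I − A) = x^5 + 2*x^4 - 8*x^3 - 16*x^2 + 16*x + 32 = (x - 2)^2*(x + 2)^3

Eigenvalues and multiplicities (the geometric multiplicity of λ is n − rank(A − λI), which equals the number of Jordan blocks for λ):
  λ = -2: algebraic multiplicity = 3, geometric multiplicity = 2
  λ = 2: algebraic multiplicity = 2, geometric multiplicity = 1

Determining the block sizes for each eigenvalue:
  λ = -2: 2 blocks summing to 3 forces exactly one block of size 2 and the rest size 1 → block sizes [2, 1]
  λ = 2: one block (gm = 1), so the single block has size am = 2 → block sizes [2]

Assembling the blocks gives a Jordan form
J =
  [-2,  1,  0, 0, 0]
  [ 0, -2,  0, 0, 0]
  [ 0,  0, -2, 0, 0]
  [ 0,  0,  0, 2, 1]
  [ 0,  0,  0, 0, 2]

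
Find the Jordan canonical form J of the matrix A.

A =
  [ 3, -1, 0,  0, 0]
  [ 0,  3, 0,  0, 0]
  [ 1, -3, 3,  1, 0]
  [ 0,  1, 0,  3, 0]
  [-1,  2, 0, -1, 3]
J_2(3) ⊕ J_2(3) ⊕ J_1(3)

The characteristic polynomial is
  det(x·I − A) = x^5 - 15*x^4 + 90*x^3 - 270*x^2 + 405*x - 243 = (x - 3)^5

Eigenvalues and multiplicities (the geometric multiplicity of λ is n − rank(A − λI), which equals the number of Jordan blocks for λ):
  λ = 3: algebraic multiplicity = 5, geometric multiplicity = 3

Determining the block sizes for each eigenvalue:
  λ = 3: with am = 5 and gm = 3, the partition is not yet determined (e.g. several partitions of 5 into 3 parts exist). Let N = A − (3)·I. Computing rank(N^1) = 2, rank(N^2) = 0; the number of blocks of size ≥ j is rank(N^{j−1}) − rank(N^j), giving [3, 2]. So we have 2 block(s) of size 2, 1 block(s) of size 1 → block sizes [2, 2, 1]

Assembling the blocks gives a Jordan form
J =
  [3, 1, 0, 0, 0]
  [0, 3, 0, 0, 0]
  [0, 0, 3, 1, 0]
  [0, 0, 0, 3, 0]
  [0, 0, 0, 0, 3]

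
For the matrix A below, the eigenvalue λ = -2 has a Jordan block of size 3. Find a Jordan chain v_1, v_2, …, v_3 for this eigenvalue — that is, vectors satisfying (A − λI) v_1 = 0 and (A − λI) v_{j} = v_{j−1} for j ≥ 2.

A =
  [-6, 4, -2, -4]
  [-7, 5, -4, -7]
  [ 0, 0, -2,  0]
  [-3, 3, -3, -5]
A Jordan chain for λ = -2 of length 3:
v_1 = (4, 7, 0, 3)ᵀ
v_2 = (-2, -4, 0, -3)ᵀ
v_3 = (0, 0, 1, 0)ᵀ

Let N = A − (-2)·I. We want v_3 with N^3 v_3 = 0 but N^2 v_3 ≠ 0; then v_{j-1} := N · v_j for j = 3, …, 2.

Pick v_3 = (0, 0, 1, 0)ᵀ.
Then v_2 = N · v_3 = (-2, -4, 0, -3)ᵀ.
Then v_1 = N · v_2 = (4, 7, 0, 3)ᵀ.

Sanity check: (A − (-2)·I) v_1 = (0, 0, 0, 0)ᵀ = 0. ✓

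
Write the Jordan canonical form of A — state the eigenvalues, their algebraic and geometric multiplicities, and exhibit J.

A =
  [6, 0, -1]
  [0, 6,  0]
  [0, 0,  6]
J_2(6) ⊕ J_1(6)

The characteristic polynomial is
  det(x·I − A) = x^3 - 18*x^2 + 108*x - 216 = (x - 6)^3

Eigenvalues and multiplicities (the geometric multiplicity of λ is n − rank(A − λI), which equals the number of Jordan blocks for λ):
  λ = 6: algebraic multiplicity = 3, geometric multiplicity = 2

Determining the block sizes for each eigenvalue:
  λ = 6: 2 blocks summing to 3 forces exactly one block of size 2 and the rest size 1 → block sizes [2, 1]

Assembling the blocks gives a Jordan form
J =
  [6, 1, 0]
  [0, 6, 0]
  [0, 0, 6]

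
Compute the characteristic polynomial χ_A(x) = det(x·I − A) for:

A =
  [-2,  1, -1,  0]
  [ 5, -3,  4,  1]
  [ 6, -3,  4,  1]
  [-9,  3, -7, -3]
x^4 + 4*x^3 + 6*x^2 + 4*x + 1

Expanding det(x·I − A) (e.g. by cofactor expansion or by noting that A is similar to its Jordan form J, which has the same characteristic polynomial as A) gives
  χ_A(x) = x^4 + 4*x^3 + 6*x^2 + 4*x + 1
which factors as (x + 1)^4. The eigenvalues (with algebraic multiplicities) are λ = -1 with multiplicity 4.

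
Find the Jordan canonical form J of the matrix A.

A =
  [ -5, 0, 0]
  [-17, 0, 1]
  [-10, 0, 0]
J_1(-5) ⊕ J_2(0)

The characteristic polynomial is
  det(x·I − A) = x^3 + 5*x^2 = x^2*(x + 5)

Eigenvalues and multiplicities (the geometric multiplicity of λ is n − rank(A − λI), which equals the number of Jordan blocks for λ):
  λ = -5: algebraic multiplicity = 1, geometric multiplicity = 1
  λ = 0: algebraic multiplicity = 2, geometric multiplicity = 1

Determining the block sizes for each eigenvalue:
  λ = -5: one block (gm = 1), so the single block has size am = 1 → block sizes [1]
  λ = 0: one block (gm = 1), so the single block has size am = 2 → block sizes [2]

Assembling the blocks gives a Jordan form
J =
  [-5, 0, 0]
  [ 0, 0, 1]
  [ 0, 0, 0]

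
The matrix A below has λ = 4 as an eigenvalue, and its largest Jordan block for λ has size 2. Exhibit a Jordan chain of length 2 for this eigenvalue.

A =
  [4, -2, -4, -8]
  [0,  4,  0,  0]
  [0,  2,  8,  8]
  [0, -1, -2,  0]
A Jordan chain for λ = 4 of length 2:
v_1 = (-2, 0, 2, -1)ᵀ
v_2 = (0, 1, 0, 0)ᵀ

Let N = A − (4)·I. We want v_2 with N^2 v_2 = 0 but N^1 v_2 ≠ 0; then v_{j-1} := N · v_j for j = 2, …, 2.

Pick v_2 = (0, 1, 0, 0)ᵀ.
Then v_1 = N · v_2 = (-2, 0, 2, -1)ᵀ.

Sanity check: (A − (4)·I) v_1 = (0, 0, 0, 0)ᵀ = 0. ✓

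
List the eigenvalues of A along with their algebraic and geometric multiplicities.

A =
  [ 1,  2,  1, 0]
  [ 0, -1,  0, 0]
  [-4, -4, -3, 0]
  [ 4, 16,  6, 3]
λ = -1: alg = 3, geom = 2; λ = 3: alg = 1, geom = 1

Step 1 — factor the characteristic polynomial to read off the algebraic multiplicities:
  χ_A(x) = (x - 3)*(x + 1)^3

Step 2 — compute geometric multiplicities via the rank-nullity identity g(λ) = n − rank(A − λI):
  rank(A − (-1)·I) = 2, so dim ker(A − (-1)·I) = n − 2 = 2
  rank(A − (3)·I) = 3, so dim ker(A − (3)·I) = n − 3 = 1

Summary:
  λ = -1: algebraic multiplicity = 3, geometric multiplicity = 2
  λ = 3: algebraic multiplicity = 1, geometric multiplicity = 1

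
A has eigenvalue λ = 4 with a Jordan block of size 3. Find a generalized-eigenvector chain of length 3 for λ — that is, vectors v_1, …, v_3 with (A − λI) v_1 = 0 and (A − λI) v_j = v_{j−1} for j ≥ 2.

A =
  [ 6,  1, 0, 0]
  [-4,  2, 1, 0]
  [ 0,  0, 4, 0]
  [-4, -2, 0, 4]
A Jordan chain for λ = 4 of length 3:
v_1 = (1, -2, 0, -2)ᵀ
v_2 = (0, 1, 0, 0)ᵀ
v_3 = (0, 0, 1, 0)ᵀ

Let N = A − (4)·I. We want v_3 with N^3 v_3 = 0 but N^2 v_3 ≠ 0; then v_{j-1} := N · v_j for j = 3, …, 2.

Pick v_3 = (0, 0, 1, 0)ᵀ.
Then v_2 = N · v_3 = (0, 1, 0, 0)ᵀ.
Then v_1 = N · v_2 = (1, -2, 0, -2)ᵀ.

Sanity check: (A − (4)·I) v_1 = (0, 0, 0, 0)ᵀ = 0. ✓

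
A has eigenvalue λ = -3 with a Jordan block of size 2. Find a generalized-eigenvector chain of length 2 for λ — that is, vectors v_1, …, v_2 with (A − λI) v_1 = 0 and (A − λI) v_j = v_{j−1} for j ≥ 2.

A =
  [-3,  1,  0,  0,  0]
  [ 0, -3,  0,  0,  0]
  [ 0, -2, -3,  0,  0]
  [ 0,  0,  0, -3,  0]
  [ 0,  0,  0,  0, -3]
A Jordan chain for λ = -3 of length 2:
v_1 = (1, 0, -2, 0, 0)ᵀ
v_2 = (0, 1, 0, 0, 0)ᵀ

Let N = A − (-3)·I. We want v_2 with N^2 v_2 = 0 but N^1 v_2 ≠ 0; then v_{j-1} := N · v_j for j = 2, …, 2.

Pick v_2 = (0, 1, 0, 0, 0)ᵀ.
Then v_1 = N · v_2 = (1, 0, -2, 0, 0)ᵀ.

Sanity check: (A − (-3)·I) v_1 = (0, 0, 0, 0, 0)ᵀ = 0. ✓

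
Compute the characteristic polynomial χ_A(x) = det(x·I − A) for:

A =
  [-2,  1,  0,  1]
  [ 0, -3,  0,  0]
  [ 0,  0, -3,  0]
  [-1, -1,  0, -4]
x^4 + 12*x^3 + 54*x^2 + 108*x + 81

Expanding det(x·I − A) (e.g. by cofactor expansion or by noting that A is similar to its Jordan form J, which has the same characteristic polynomial as A) gives
  χ_A(x) = x^4 + 12*x^3 + 54*x^2 + 108*x + 81
which factors as (x + 3)^4. The eigenvalues (with algebraic multiplicities) are λ = -3 with multiplicity 4.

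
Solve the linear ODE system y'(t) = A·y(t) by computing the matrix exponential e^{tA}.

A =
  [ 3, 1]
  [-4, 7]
e^{tA} =
  [-2*t*exp(5*t) + exp(5*t), t*exp(5*t)]
  [-4*t*exp(5*t), 2*t*exp(5*t) + exp(5*t)]

Strategy: write A = P · J · P⁻¹ where J is a Jordan canonical form, so e^{tA} = P · e^{tJ} · P⁻¹, and e^{tJ} can be computed block-by-block.

A has Jordan form
J =
  [5, 1]
  [0, 5]
(up to reordering of blocks).

Per-block formulas:
  For a 2×2 Jordan block J_2(5): exp(t · J_2(5)) = e^(5t)·(I + t·N), where N is the 2×2 nilpotent shift.

After assembling e^{tJ} and conjugating by P, we get:

e^{tA} =
  [-2*t*exp(5*t) + exp(5*t), t*exp(5*t)]
  [-4*t*exp(5*t), 2*t*exp(5*t) + exp(5*t)]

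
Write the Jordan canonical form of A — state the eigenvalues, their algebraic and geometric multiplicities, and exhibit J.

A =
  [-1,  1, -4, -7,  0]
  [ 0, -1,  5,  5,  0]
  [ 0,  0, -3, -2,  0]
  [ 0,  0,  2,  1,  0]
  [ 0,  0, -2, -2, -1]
J_3(-1) ⊕ J_1(-1) ⊕ J_1(-1)

The characteristic polynomial is
  det(x·I − A) = x^5 + 5*x^4 + 10*x^3 + 10*x^2 + 5*x + 1 = (x + 1)^5

Eigenvalues and multiplicities (the geometric multiplicity of λ is n − rank(A − λI), which equals the number of Jordan blocks for λ):
  λ = -1: algebraic multiplicity = 5, geometric multiplicity = 3

Determining the block sizes for each eigenvalue:
  λ = -1: with am = 5 and gm = 3, the partition is not yet determined (e.g. several partitions of 5 into 3 parts exist). Let N = A − (-1)·I. Computing rank(N^1) = 2, rank(N^2) = 1, rank(N^3) = 0; the number of blocks of size ≥ j is rank(N^{j−1}) − rank(N^j), giving [3, 1, 1]. So we have 1 block(s) of size 3, 2 block(s) of size 1 → block sizes [3, 1, 1]

Assembling the blocks gives a Jordan form
J =
  [-1,  1,  0,  0,  0]
  [ 0, -1,  1,  0,  0]
  [ 0,  0, -1,  0,  0]
  [ 0,  0,  0, -1,  0]
  [ 0,  0,  0,  0, -1]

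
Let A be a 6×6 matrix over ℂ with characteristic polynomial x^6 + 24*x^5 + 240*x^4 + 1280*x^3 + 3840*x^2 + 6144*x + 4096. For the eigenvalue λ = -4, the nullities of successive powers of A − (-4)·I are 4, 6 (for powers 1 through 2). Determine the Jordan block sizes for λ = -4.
Block sizes for λ = -4: [2, 2, 1, 1]

From the dimensions of kernels of powers, the number of Jordan blocks of size at least j is d_j − d_{j−1} where d_j = dim ker(N^j) (with d_0 = 0). Computing the differences gives [4, 2].
The number of blocks of size exactly k is (#blocks of size ≥ k) − (#blocks of size ≥ k + 1), so the partition is: 2 block(s) of size 1, 2 block(s) of size 2.
In nonincreasing order the block sizes are [2, 2, 1, 1].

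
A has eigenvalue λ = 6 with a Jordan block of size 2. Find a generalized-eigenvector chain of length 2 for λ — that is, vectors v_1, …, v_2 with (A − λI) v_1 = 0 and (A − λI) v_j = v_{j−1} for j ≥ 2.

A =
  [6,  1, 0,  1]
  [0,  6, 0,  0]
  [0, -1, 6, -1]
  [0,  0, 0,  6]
A Jordan chain for λ = 6 of length 2:
v_1 = (1, 0, -1, 0)ᵀ
v_2 = (0, 1, 0, 0)ᵀ

Let N = A − (6)·I. We want v_2 with N^2 v_2 = 0 but N^1 v_2 ≠ 0; then v_{j-1} := N · v_j for j = 2, …, 2.

Pick v_2 = (0, 1, 0, 0)ᵀ.
Then v_1 = N · v_2 = (1, 0, -1, 0)ᵀ.

Sanity check: (A − (6)·I) v_1 = (0, 0, 0, 0)ᵀ = 0. ✓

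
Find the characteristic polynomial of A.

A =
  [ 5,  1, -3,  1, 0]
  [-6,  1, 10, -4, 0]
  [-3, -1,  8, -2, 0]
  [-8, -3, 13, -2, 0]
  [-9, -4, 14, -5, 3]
x^5 - 15*x^4 + 90*x^3 - 270*x^2 + 405*x - 243

Expanding det(x·I − A) (e.g. by cofactor expansion or by noting that A is similar to its Jordan form J, which has the same characteristic polynomial as A) gives
  χ_A(x) = x^5 - 15*x^4 + 90*x^3 - 270*x^2 + 405*x - 243
which factors as (x - 3)^5. The eigenvalues (with algebraic multiplicities) are λ = 3 with multiplicity 5.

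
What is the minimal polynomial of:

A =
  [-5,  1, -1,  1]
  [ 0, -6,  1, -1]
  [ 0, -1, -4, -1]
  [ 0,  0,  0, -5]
x^2 + 10*x + 25

The characteristic polynomial is χ_A(x) = (x + 5)^4, so the eigenvalues are known. The minimal polynomial is
  m_A(x) = Π_λ (x − λ)^{k_λ}
where k_λ is the size of the *largest* Jordan block for λ (equivalently, the smallest k with (A − λI)^k v = 0 for every generalised eigenvector v of λ).

  λ = -5: largest Jordan block has size 2, contributing (x + 5)^2

So m_A(x) = (x + 5)^2 = x^2 + 10*x + 25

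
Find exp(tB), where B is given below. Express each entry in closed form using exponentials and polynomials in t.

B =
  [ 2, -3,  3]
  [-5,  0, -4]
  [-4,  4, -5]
e^{tB} =
  [6*t^2*exp(-t) + 3*t*exp(-t) + exp(-t), -3*t*exp(-t), 9*t^2*exp(-t)/2 + 3*t*exp(-t)]
  [-2*t^2*exp(-t) - 5*t*exp(-t), t*exp(-t) + exp(-t), -3*t^2*exp(-t)/2 - 4*t*exp(-t)]
  [-8*t^2*exp(-t) - 4*t*exp(-t), 4*t*exp(-t), -6*t^2*exp(-t) - 4*t*exp(-t) + exp(-t)]

Strategy: write B = P · J · P⁻¹ where J is a Jordan canonical form, so e^{tB} = P · e^{tJ} · P⁻¹, and e^{tJ} can be computed block-by-block.

B has Jordan form
J =
  [-1,  1,  0]
  [ 0, -1,  1]
  [ 0,  0, -1]
(up to reordering of blocks).

Per-block formulas:
  For a 3×3 Jordan block J_3(-1): exp(t · J_3(-1)) = e^(-1t)·(I + t·N + (t^2/2)·N^2), where N is the 3×3 nilpotent shift.

After assembling e^{tJ} and conjugating by P, we get:

e^{tB} =
  [6*t^2*exp(-t) + 3*t*exp(-t) + exp(-t), -3*t*exp(-t), 9*t^2*exp(-t)/2 + 3*t*exp(-t)]
  [-2*t^2*exp(-t) - 5*t*exp(-t), t*exp(-t) + exp(-t), -3*t^2*exp(-t)/2 - 4*t*exp(-t)]
  [-8*t^2*exp(-t) - 4*t*exp(-t), 4*t*exp(-t), -6*t^2*exp(-t) - 4*t*exp(-t) + exp(-t)]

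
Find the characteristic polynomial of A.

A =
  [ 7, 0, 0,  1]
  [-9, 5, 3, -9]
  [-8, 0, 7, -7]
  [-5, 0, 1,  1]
x^4 - 20*x^3 + 150*x^2 - 500*x + 625

Expanding det(x·I − A) (e.g. by cofactor expansion or by noting that A is similar to its Jordan form J, which has the same characteristic polynomial as A) gives
  χ_A(x) = x^4 - 20*x^3 + 150*x^2 - 500*x + 625
which factors as (x - 5)^4. The eigenvalues (with algebraic multiplicities) are λ = 5 with multiplicity 4.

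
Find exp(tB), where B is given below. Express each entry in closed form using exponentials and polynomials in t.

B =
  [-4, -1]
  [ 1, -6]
e^{tB} =
  [t*exp(-5*t) + exp(-5*t), -t*exp(-5*t)]
  [t*exp(-5*t), -t*exp(-5*t) + exp(-5*t)]

Strategy: write B = P · J · P⁻¹ where J is a Jordan canonical form, so e^{tB} = P · e^{tJ} · P⁻¹, and e^{tJ} can be computed block-by-block.

B has Jordan form
J =
  [-5,  1]
  [ 0, -5]
(up to reordering of blocks).

Per-block formulas:
  For a 2×2 Jordan block J_2(-5): exp(t · J_2(-5)) = e^(-5t)·(I + t·N), where N is the 2×2 nilpotent shift.

After assembling e^{tJ} and conjugating by P, we get:

e^{tB} =
  [t*exp(-5*t) + exp(-5*t), -t*exp(-5*t)]
  [t*exp(-5*t), -t*exp(-5*t) + exp(-5*t)]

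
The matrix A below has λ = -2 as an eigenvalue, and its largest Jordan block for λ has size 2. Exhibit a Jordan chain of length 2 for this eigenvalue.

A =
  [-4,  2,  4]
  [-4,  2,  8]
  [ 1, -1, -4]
A Jordan chain for λ = -2 of length 2:
v_1 = (-2, -4, 1)ᵀ
v_2 = (1, 0, 0)ᵀ

Let N = A − (-2)·I. We want v_2 with N^2 v_2 = 0 but N^1 v_2 ≠ 0; then v_{j-1} := N · v_j for j = 2, …, 2.

Pick v_2 = (1, 0, 0)ᵀ.
Then v_1 = N · v_2 = (-2, -4, 1)ᵀ.

Sanity check: (A − (-2)·I) v_1 = (0, 0, 0)ᵀ = 0. ✓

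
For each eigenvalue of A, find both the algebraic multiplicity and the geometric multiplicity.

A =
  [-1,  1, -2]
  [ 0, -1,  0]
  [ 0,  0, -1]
λ = -1: alg = 3, geom = 2

Step 1 — factor the characteristic polynomial to read off the algebraic multiplicities:
  χ_A(x) = (x + 1)^3

Step 2 — compute geometric multiplicities via the rank-nullity identity g(λ) = n − rank(A − λI):
  rank(A − (-1)·I) = 1, so dim ker(A − (-1)·I) = n − 1 = 2

Summary:
  λ = -1: algebraic multiplicity = 3, geometric multiplicity = 2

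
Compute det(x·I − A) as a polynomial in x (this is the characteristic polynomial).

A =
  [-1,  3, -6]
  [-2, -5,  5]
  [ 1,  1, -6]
x^3 + 12*x^2 + 48*x + 64

Expanding det(x·I − A) (e.g. by cofactor expansion or by noting that A is similar to its Jordan form J, which has the same characteristic polynomial as A) gives
  χ_A(x) = x^3 + 12*x^2 + 48*x + 64
which factors as (x + 4)^3. The eigenvalues (with algebraic multiplicities) are λ = -4 with multiplicity 3.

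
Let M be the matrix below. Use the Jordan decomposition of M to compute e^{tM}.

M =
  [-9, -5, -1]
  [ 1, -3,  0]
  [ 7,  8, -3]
e^{tM} =
  [2*t^2*exp(-5*t) - 4*t*exp(-5*t) + exp(-5*t), t^2*exp(-5*t) - 5*t*exp(-5*t), t^2*exp(-5*t) - t*exp(-5*t)]
  [-t^2*exp(-5*t) + t*exp(-5*t), -t^2*exp(-5*t)/2 + 2*t*exp(-5*t) + exp(-5*t), -t^2*exp(-5*t)/2]
  [-3*t^2*exp(-5*t) + 7*t*exp(-5*t), -3*t^2*exp(-5*t)/2 + 8*t*exp(-5*t), -3*t^2*exp(-5*t)/2 + 2*t*exp(-5*t) + exp(-5*t)]

Strategy: write M = P · J · P⁻¹ where J is a Jordan canonical form, so e^{tM} = P · e^{tJ} · P⁻¹, and e^{tJ} can be computed block-by-block.

M has Jordan form
J =
  [-5,  1,  0]
  [ 0, -5,  1]
  [ 0,  0, -5]
(up to reordering of blocks).

Per-block formulas:
  For a 3×3 Jordan block J_3(-5): exp(t · J_3(-5)) = e^(-5t)·(I + t·N + (t^2/2)·N^2), where N is the 3×3 nilpotent shift.

After assembling e^{tJ} and conjugating by P, we get:

e^{tM} =
  [2*t^2*exp(-5*t) - 4*t*exp(-5*t) + exp(-5*t), t^2*exp(-5*t) - 5*t*exp(-5*t), t^2*exp(-5*t) - t*exp(-5*t)]
  [-t^2*exp(-5*t) + t*exp(-5*t), -t^2*exp(-5*t)/2 + 2*t*exp(-5*t) + exp(-5*t), -t^2*exp(-5*t)/2]
  [-3*t^2*exp(-5*t) + 7*t*exp(-5*t), -3*t^2*exp(-5*t)/2 + 8*t*exp(-5*t), -3*t^2*exp(-5*t)/2 + 2*t*exp(-5*t) + exp(-5*t)]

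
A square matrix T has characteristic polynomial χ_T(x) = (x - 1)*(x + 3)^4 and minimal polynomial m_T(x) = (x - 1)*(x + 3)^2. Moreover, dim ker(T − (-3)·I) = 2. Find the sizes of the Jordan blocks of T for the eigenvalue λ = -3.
Block sizes for λ = -3: [2, 2]

Step 1 — from the characteristic polynomial, algebraic multiplicity of λ = -3 is 4. From dim ker(T − (-3)·I) = 2, there are exactly 2 Jordan blocks for λ = -3.
Step 2 — from the minimal polynomial, the factor (x + 3)^2 tells us the largest block for λ = -3 has size 2.
Step 3 — with total size 4, 2 blocks, and largest block 2, the block sizes (in nonincreasing order) are [2, 2].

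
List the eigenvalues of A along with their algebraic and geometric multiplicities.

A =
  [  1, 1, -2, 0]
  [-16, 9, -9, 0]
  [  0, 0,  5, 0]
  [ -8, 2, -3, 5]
λ = 5: alg = 4, geom = 2

Step 1 — factor the characteristic polynomial to read off the algebraic multiplicities:
  χ_A(x) = (x - 5)^4

Step 2 — compute geometric multiplicities via the rank-nullity identity g(λ) = n − rank(A − λI):
  rank(A − (5)·I) = 2, so dim ker(A − (5)·I) = n − 2 = 2

Summary:
  λ = 5: algebraic multiplicity = 4, geometric multiplicity = 2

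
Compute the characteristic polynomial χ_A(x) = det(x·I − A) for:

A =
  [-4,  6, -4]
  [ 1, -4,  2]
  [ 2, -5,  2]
x^3 + 6*x^2 + 12*x + 8

Expanding det(x·I − A) (e.g. by cofactor expansion or by noting that A is similar to its Jordan form J, which has the same characteristic polynomial as A) gives
  χ_A(x) = x^3 + 6*x^2 + 12*x + 8
which factors as (x + 2)^3. The eigenvalues (with algebraic multiplicities) are λ = -2 with multiplicity 3.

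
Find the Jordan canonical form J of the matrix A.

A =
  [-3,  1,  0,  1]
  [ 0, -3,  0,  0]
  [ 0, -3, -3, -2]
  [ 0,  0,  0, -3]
J_2(-3) ⊕ J_2(-3)

The characteristic polynomial is
  det(x·I − A) = x^4 + 12*x^3 + 54*x^2 + 108*x + 81 = (x + 3)^4

Eigenvalues and multiplicities (the geometric multiplicity of λ is n − rank(A − λI), which equals the number of Jordan blocks for λ):
  λ = -3: algebraic multiplicity = 4, geometric multiplicity = 2

Determining the block sizes for each eigenvalue:
  λ = -3: with am = 4 and gm = 2, the partition is not yet determined (e.g. several partitions of 4 into 2 parts exist). Let N = A − (-3)·I. Computing rank(N^1) = 2, rank(N^2) = 0; the number of blocks of size ≥ j is rank(N^{j−1}) − rank(N^j), giving [2, 2]. So we have 2 block(s) of size 2 → block sizes [2, 2]

Assembling the blocks gives a Jordan form
J =
  [-3,  1,  0,  0]
  [ 0, -3,  0,  0]
  [ 0,  0, -3,  1]
  [ 0,  0,  0, -3]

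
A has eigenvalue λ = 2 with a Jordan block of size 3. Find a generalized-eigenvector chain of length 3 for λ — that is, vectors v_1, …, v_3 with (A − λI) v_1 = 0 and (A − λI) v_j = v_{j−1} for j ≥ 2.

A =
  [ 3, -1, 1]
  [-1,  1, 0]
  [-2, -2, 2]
A Jordan chain for λ = 2 of length 3:
v_1 = (-2, 2, 4)ᵀ
v_2 = (-1, -1, -2)ᵀ
v_3 = (0, 1, 0)ᵀ

Let N = A − (2)·I. We want v_3 with N^3 v_3 = 0 but N^2 v_3 ≠ 0; then v_{j-1} := N · v_j for j = 3, …, 2.

Pick v_3 = (0, 1, 0)ᵀ.
Then v_2 = N · v_3 = (-1, -1, -2)ᵀ.
Then v_1 = N · v_2 = (-2, 2, 4)ᵀ.

Sanity check: (A − (2)·I) v_1 = (0, 0, 0)ᵀ = 0. ✓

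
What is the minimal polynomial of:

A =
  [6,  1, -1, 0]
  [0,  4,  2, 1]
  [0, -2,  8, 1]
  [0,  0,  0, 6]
x^2 - 12*x + 36

The characteristic polynomial is χ_A(x) = (x - 6)^4, so the eigenvalues are known. The minimal polynomial is
  m_A(x) = Π_λ (x − λ)^{k_λ}
where k_λ is the size of the *largest* Jordan block for λ (equivalently, the smallest k with (A − λI)^k v = 0 for every generalised eigenvector v of λ).

  λ = 6: largest Jordan block has size 2, contributing (x − 6)^2

So m_A(x) = (x - 6)^2 = x^2 - 12*x + 36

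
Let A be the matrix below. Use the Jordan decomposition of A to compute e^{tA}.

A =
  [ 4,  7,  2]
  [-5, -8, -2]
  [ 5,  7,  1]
e^{tA} =
  [5*t*exp(-t) + exp(-t), 7*t*exp(-t), 2*t*exp(-t)]
  [-5*t*exp(-t), -7*t*exp(-t) + exp(-t), -2*t*exp(-t)]
  [5*t*exp(-t), 7*t*exp(-t), 2*t*exp(-t) + exp(-t)]

Strategy: write A = P · J · P⁻¹ where J is a Jordan canonical form, so e^{tA} = P · e^{tJ} · P⁻¹, and e^{tJ} can be computed block-by-block.

A has Jordan form
J =
  [-1,  1,  0]
  [ 0, -1,  0]
  [ 0,  0, -1]
(up to reordering of blocks).

Per-block formulas:
  For a 2×2 Jordan block J_2(-1): exp(t · J_2(-1)) = e^(-1t)·(I + t·N), where N is the 2×2 nilpotent shift.
  For a 1×1 block at λ = -1: exp(t · [-1]) = [e^(-1t)].

After assembling e^{tJ} and conjugating by P, we get:

e^{tA} =
  [5*t*exp(-t) + exp(-t), 7*t*exp(-t), 2*t*exp(-t)]
  [-5*t*exp(-t), -7*t*exp(-t) + exp(-t), -2*t*exp(-t)]
  [5*t*exp(-t), 7*t*exp(-t), 2*t*exp(-t) + exp(-t)]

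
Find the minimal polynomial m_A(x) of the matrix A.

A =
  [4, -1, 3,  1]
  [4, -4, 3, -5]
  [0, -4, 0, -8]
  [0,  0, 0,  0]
x^3

The characteristic polynomial is χ_A(x) = x^4, so the eigenvalues are known. The minimal polynomial is
  m_A(x) = Π_λ (x − λ)^{k_λ}
where k_λ is the size of the *largest* Jordan block for λ (equivalently, the smallest k with (A − λI)^k v = 0 for every generalised eigenvector v of λ).

  λ = 0: largest Jordan block has size 3, contributing (x − 0)^3

So m_A(x) = x^3 = x^3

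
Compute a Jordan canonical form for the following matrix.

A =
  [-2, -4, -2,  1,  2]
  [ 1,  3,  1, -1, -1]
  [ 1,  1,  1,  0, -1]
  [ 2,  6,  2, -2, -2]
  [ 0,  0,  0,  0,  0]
J_2(0) ⊕ J_2(0) ⊕ J_1(0)

The characteristic polynomial is
  det(x·I − A) = x^5

Eigenvalues and multiplicities (the geometric multiplicity of λ is n − rank(A − λI), which equals the number of Jordan blocks for λ):
  λ = 0: algebraic multiplicity = 5, geometric multiplicity = 3

Determining the block sizes for each eigenvalue:
  λ = 0: with am = 5 and gm = 3, the partition is not yet determined (e.g. several partitions of 5 into 3 parts exist). Let N = A − (0)·I. Computing rank(N^1) = 2, rank(N^2) = 0; the number of blocks of size ≥ j is rank(N^{j−1}) − rank(N^j), giving [3, 2]. So we have 2 block(s) of size 2, 1 block(s) of size 1 → block sizes [2, 2, 1]

Assembling the blocks gives a Jordan form
J =
  [0, 1, 0, 0, 0]
  [0, 0, 0, 0, 0]
  [0, 0, 0, 1, 0]
  [0, 0, 0, 0, 0]
  [0, 0, 0, 0, 0]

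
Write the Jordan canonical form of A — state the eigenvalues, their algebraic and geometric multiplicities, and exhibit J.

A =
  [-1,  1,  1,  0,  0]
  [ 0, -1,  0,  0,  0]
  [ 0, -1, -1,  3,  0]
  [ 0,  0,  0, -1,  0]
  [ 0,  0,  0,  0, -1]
J_3(-1) ⊕ J_1(-1) ⊕ J_1(-1)

The characteristic polynomial is
  det(x·I − A) = x^5 + 5*x^4 + 10*x^3 + 10*x^2 + 5*x + 1 = (x + 1)^5

Eigenvalues and multiplicities (the geometric multiplicity of λ is n − rank(A − λI), which equals the number of Jordan blocks for λ):
  λ = -1: algebraic multiplicity = 5, geometric multiplicity = 3

Determining the block sizes for each eigenvalue:
  λ = -1: with am = 5 and gm = 3, the partition is not yet determined (e.g. several partitions of 5 into 3 parts exist). Let N = A − (-1)·I. Computing rank(N^1) = 2, rank(N^2) = 1, rank(N^3) = 0; the number of blocks of size ≥ j is rank(N^{j−1}) − rank(N^j), giving [3, 1, 1]. So we have 1 block(s) of size 3, 2 block(s) of size 1 → block sizes [3, 1, 1]

Assembling the blocks gives a Jordan form
J =
  [-1,  1,  0,  0,  0]
  [ 0, -1,  1,  0,  0]
  [ 0,  0, -1,  0,  0]
  [ 0,  0,  0, -1,  0]
  [ 0,  0,  0,  0, -1]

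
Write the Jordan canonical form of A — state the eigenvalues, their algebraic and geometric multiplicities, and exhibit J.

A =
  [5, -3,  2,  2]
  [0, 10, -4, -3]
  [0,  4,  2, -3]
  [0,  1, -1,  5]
J_2(5) ⊕ J_2(6)

The characteristic polynomial is
  det(x·I − A) = x^4 - 22*x^3 + 181*x^2 - 660*x + 900 = (x - 6)^2*(x - 5)^2

Eigenvalues and multiplicities (the geometric multiplicity of λ is n − rank(A − λI), which equals the number of Jordan blocks for λ):
  λ = 5: algebraic multiplicity = 2, geometric multiplicity = 1
  λ = 6: algebraic multiplicity = 2, geometric multiplicity = 1

Determining the block sizes for each eigenvalue:
  λ = 5: one block (gm = 1), so the single block has size am = 2 → block sizes [2]
  λ = 6: one block (gm = 1), so the single block has size am = 2 → block sizes [2]

Assembling the blocks gives a Jordan form
J =
  [5, 1, 0, 0]
  [0, 5, 0, 0]
  [0, 0, 6, 1]
  [0, 0, 0, 6]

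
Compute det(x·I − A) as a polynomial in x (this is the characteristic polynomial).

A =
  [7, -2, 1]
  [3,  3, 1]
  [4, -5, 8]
x^3 - 18*x^2 + 108*x - 216

Expanding det(x·I − A) (e.g. by cofactor expansion or by noting that A is similar to its Jordan form J, which has the same characteristic polynomial as A) gives
  χ_A(x) = x^3 - 18*x^2 + 108*x - 216
which factors as (x - 6)^3. The eigenvalues (with algebraic multiplicities) are λ = 6 with multiplicity 3.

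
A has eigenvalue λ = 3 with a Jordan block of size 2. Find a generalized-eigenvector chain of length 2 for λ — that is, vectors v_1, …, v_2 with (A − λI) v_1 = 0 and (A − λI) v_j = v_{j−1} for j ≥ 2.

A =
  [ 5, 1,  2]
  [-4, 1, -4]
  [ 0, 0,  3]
A Jordan chain for λ = 3 of length 2:
v_1 = (2, -4, 0)ᵀ
v_2 = (1, 0, 0)ᵀ

Let N = A − (3)·I. We want v_2 with N^2 v_2 = 0 but N^1 v_2 ≠ 0; then v_{j-1} := N · v_j for j = 2, …, 2.

Pick v_2 = (1, 0, 0)ᵀ.
Then v_1 = N · v_2 = (2, -4, 0)ᵀ.

Sanity check: (A − (3)·I) v_1 = (0, 0, 0)ᵀ = 0. ✓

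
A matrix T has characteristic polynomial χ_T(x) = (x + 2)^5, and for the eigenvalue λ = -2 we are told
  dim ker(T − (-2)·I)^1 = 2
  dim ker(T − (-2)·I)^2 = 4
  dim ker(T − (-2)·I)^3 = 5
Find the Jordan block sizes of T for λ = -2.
Block sizes for λ = -2: [3, 2]

From the dimensions of kernels of powers, the number of Jordan blocks of size at least j is d_j − d_{j−1} where d_j = dim ker(N^j) (with d_0 = 0). Computing the differences gives [2, 2, 1].
The number of blocks of size exactly k is (#blocks of size ≥ k) − (#blocks of size ≥ k + 1), so the partition is: 1 block(s) of size 2, 1 block(s) of size 3.
In nonincreasing order the block sizes are [3, 2].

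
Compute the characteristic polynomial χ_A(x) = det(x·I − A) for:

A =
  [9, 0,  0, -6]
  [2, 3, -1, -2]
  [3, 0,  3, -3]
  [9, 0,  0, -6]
x^4 - 9*x^3 + 27*x^2 - 27*x

Expanding det(x·I − A) (e.g. by cofactor expansion or by noting that A is similar to its Jordan form J, which has the same characteristic polynomial as A) gives
  χ_A(x) = x^4 - 9*x^3 + 27*x^2 - 27*x
which factors as x*(x - 3)^3. The eigenvalues (with algebraic multiplicities) are λ = 0 with multiplicity 1, λ = 3 with multiplicity 3.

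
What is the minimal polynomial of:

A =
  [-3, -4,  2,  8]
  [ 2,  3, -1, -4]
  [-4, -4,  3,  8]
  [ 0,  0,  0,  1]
x^2 - 2*x + 1

The characteristic polynomial is χ_A(x) = (x - 1)^4, so the eigenvalues are known. The minimal polynomial is
  m_A(x) = Π_λ (x − λ)^{k_λ}
where k_λ is the size of the *largest* Jordan block for λ (equivalently, the smallest k with (A − λI)^k v = 0 for every generalised eigenvector v of λ).

  λ = 1: largest Jordan block has size 2, contributing (x − 1)^2

So m_A(x) = (x - 1)^2 = x^2 - 2*x + 1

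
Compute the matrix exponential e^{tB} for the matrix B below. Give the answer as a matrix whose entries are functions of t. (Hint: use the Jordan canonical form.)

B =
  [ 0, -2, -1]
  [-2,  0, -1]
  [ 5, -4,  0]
e^{tB} =
  [t*exp(-t) + exp(-t), -2*t*exp(-t), -t*exp(-t)]
  [t*exp(-t) - exp(2*t) + exp(-t), -2*t*exp(-t) + exp(2*t), -t*exp(-t)]
  [-t*exp(-t) + 2*exp(2*t) - 2*exp(-t), 2*t*exp(-t) - 2*exp(2*t) + 2*exp(-t), t*exp(-t) + exp(-t)]

Strategy: write B = P · J · P⁻¹ where J is a Jordan canonical form, so e^{tB} = P · e^{tJ} · P⁻¹, and e^{tJ} can be computed block-by-block.

B has Jordan form
J =
  [-1,  1, 0]
  [ 0, -1, 0]
  [ 0,  0, 2]
(up to reordering of blocks).

Per-block formulas:
  For a 1×1 block at λ = 2: exp(t · [2]) = [e^(2t)].
  For a 2×2 Jordan block J_2(-1): exp(t · J_2(-1)) = e^(-1t)·(I + t·N), where N is the 2×2 nilpotent shift.

After assembling e^{tJ} and conjugating by P, we get:

e^{tB} =
  [t*exp(-t) + exp(-t), -2*t*exp(-t), -t*exp(-t)]
  [t*exp(-t) - exp(2*t) + exp(-t), -2*t*exp(-t) + exp(2*t), -t*exp(-t)]
  [-t*exp(-t) + 2*exp(2*t) - 2*exp(-t), 2*t*exp(-t) - 2*exp(2*t) + 2*exp(-t), t*exp(-t) + exp(-t)]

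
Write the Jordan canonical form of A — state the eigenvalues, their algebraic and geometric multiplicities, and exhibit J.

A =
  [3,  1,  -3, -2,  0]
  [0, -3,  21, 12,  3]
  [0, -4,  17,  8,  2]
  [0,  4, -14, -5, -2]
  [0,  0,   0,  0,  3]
J_3(3) ⊕ J_1(3) ⊕ J_1(3)

The characteristic polynomial is
  det(x·I − A) = x^5 - 15*x^4 + 90*x^3 - 270*x^2 + 405*x - 243 = (x - 3)^5

Eigenvalues and multiplicities (the geometric multiplicity of λ is n − rank(A − λI), which equals the number of Jordan blocks for λ):
  λ = 3: algebraic multiplicity = 5, geometric multiplicity = 3

Determining the block sizes for each eigenvalue:
  λ = 3: with am = 5 and gm = 3, the partition is not yet determined (e.g. several partitions of 5 into 3 parts exist). Let N = A − (3)·I. Computing rank(N^1) = 2, rank(N^2) = 1, rank(N^3) = 0; the number of blocks of size ≥ j is rank(N^{j−1}) − rank(N^j), giving [3, 1, 1]. So we have 1 block(s) of size 3, 2 block(s) of size 1 → block sizes [3, 1, 1]

Assembling the blocks gives a Jordan form
J =
  [3, 1, 0, 0, 0]
  [0, 3, 1, 0, 0]
  [0, 0, 3, 0, 0]
  [0, 0, 0, 3, 0]
  [0, 0, 0, 0, 3]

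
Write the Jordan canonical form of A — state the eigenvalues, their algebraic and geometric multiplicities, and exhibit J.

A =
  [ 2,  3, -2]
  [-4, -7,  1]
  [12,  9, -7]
J_3(-4)

The characteristic polynomial is
  det(x·I − A) = x^3 + 12*x^2 + 48*x + 64 = (x + 4)^3

Eigenvalues and multiplicities (the geometric multiplicity of λ is n − rank(A − λI), which equals the number of Jordan blocks for λ):
  λ = -4: algebraic multiplicity = 3, geometric multiplicity = 1

Determining the block sizes for each eigenvalue:
  λ = -4: one block (gm = 1), so the single block has size am = 3 → block sizes [3]

Assembling the blocks gives a Jordan form
J =
  [-4,  1,  0]
  [ 0, -4,  1]
  [ 0,  0, -4]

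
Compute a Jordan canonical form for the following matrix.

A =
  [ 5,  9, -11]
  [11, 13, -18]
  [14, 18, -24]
J_3(-2)

The characteristic polynomial is
  det(x·I − A) = x^3 + 6*x^2 + 12*x + 8 = (x + 2)^3

Eigenvalues and multiplicities (the geometric multiplicity of λ is n − rank(A − λI), which equals the number of Jordan blocks for λ):
  λ = -2: algebraic multiplicity = 3, geometric multiplicity = 1

Determining the block sizes for each eigenvalue:
  λ = -2: one block (gm = 1), so the single block has size am = 3 → block sizes [3]

Assembling the blocks gives a Jordan form
J =
  [-2,  1,  0]
  [ 0, -2,  1]
  [ 0,  0, -2]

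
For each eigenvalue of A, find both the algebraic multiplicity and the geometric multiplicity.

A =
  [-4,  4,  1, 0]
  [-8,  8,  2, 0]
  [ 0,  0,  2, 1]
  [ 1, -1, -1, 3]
λ = 0: alg = 1, geom = 1; λ = 3: alg = 3, geom = 1

Step 1 — factor the characteristic polynomial to read off the algebraic multiplicities:
  χ_A(x) = x*(x - 3)^3

Step 2 — compute geometric multiplicities via the rank-nullity identity g(λ) = n − rank(A − λI):
  rank(A − (0)·I) = 3, so dim ker(A − (0)·I) = n − 3 = 1
  rank(A − (3)·I) = 3, so dim ker(A − (3)·I) = n − 3 = 1

Summary:
  λ = 0: algebraic multiplicity = 1, geometric multiplicity = 1
  λ = 3: algebraic multiplicity = 3, geometric multiplicity = 1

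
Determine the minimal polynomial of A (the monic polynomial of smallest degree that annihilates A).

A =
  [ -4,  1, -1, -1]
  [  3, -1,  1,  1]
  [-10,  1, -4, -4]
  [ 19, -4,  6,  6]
x^4 + 3*x^3 + 3*x^2 + x

The characteristic polynomial is χ_A(x) = x*(x + 1)^3, so the eigenvalues are known. The minimal polynomial is
  m_A(x) = Π_λ (x − λ)^{k_λ}
where k_λ is the size of the *largest* Jordan block for λ (equivalently, the smallest k with (A − λI)^k v = 0 for every generalised eigenvector v of λ).

  λ = -1: largest Jordan block has size 3, contributing (x + 1)^3
  λ = 0: largest Jordan block has size 1, contributing (x − 0)

So m_A(x) = x*(x + 1)^3 = x^4 + 3*x^3 + 3*x^2 + x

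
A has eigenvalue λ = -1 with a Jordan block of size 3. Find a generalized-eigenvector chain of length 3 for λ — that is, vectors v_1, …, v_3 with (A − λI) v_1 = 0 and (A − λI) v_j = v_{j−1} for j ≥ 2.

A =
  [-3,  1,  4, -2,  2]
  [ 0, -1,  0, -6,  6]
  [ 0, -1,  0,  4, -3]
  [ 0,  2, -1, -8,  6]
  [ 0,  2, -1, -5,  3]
A Jordan chain for λ = -1 of length 3:
v_1 = (2, 0, 1, -1, -1)ᵀ
v_2 = (-3, 0, -1, 2, 2)ᵀ
v_3 = (2, 1, 0, 0, 0)ᵀ

Let N = A − (-1)·I. We want v_3 with N^3 v_3 = 0 but N^2 v_3 ≠ 0; then v_{j-1} := N · v_j for j = 3, …, 2.

Pick v_3 = (2, 1, 0, 0, 0)ᵀ.
Then v_2 = N · v_3 = (-3, 0, -1, 2, 2)ᵀ.
Then v_1 = N · v_2 = (2, 0, 1, -1, -1)ᵀ.

Sanity check: (A − (-1)·I) v_1 = (0, 0, 0, 0, 0)ᵀ = 0. ✓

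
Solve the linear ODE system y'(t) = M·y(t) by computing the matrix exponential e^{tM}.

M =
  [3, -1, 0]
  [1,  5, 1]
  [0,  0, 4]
e^{tM} =
  [-t*exp(4*t) + exp(4*t), -t*exp(4*t), -t^2*exp(4*t)/2]
  [t*exp(4*t), t*exp(4*t) + exp(4*t), t^2*exp(4*t)/2 + t*exp(4*t)]
  [0, 0, exp(4*t)]

Strategy: write M = P · J · P⁻¹ where J is a Jordan canonical form, so e^{tM} = P · e^{tJ} · P⁻¹, and e^{tJ} can be computed block-by-block.

M has Jordan form
J =
  [4, 1, 0]
  [0, 4, 1]
  [0, 0, 4]
(up to reordering of blocks).

Per-block formulas:
  For a 3×3 Jordan block J_3(4): exp(t · J_3(4)) = e^(4t)·(I + t·N + (t^2/2)·N^2), where N is the 3×3 nilpotent shift.

After assembling e^{tJ} and conjugating by P, we get:

e^{tM} =
  [-t*exp(4*t) + exp(4*t), -t*exp(4*t), -t^2*exp(4*t)/2]
  [t*exp(4*t), t*exp(4*t) + exp(4*t), t^2*exp(4*t)/2 + t*exp(4*t)]
  [0, 0, exp(4*t)]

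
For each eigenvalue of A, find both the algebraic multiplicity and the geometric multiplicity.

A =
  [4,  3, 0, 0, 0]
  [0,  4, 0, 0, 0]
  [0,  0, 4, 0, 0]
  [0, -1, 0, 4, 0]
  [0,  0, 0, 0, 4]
λ = 4: alg = 5, geom = 4

Step 1 — factor the characteristic polynomial to read off the algebraic multiplicities:
  χ_A(x) = (x - 4)^5

Step 2 — compute geometric multiplicities via the rank-nullity identity g(λ) = n − rank(A − λI):
  rank(A − (4)·I) = 1, so dim ker(A − (4)·I) = n − 1 = 4

Summary:
  λ = 4: algebraic multiplicity = 5, geometric multiplicity = 4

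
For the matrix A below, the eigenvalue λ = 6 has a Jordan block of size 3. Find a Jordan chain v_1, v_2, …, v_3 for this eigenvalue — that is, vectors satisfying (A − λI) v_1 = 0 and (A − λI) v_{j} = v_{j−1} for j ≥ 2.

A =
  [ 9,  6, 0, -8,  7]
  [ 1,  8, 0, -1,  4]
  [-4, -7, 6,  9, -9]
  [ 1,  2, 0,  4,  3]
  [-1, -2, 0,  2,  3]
A Jordan chain for λ = 6 of length 3:
v_1 = (0, 0, -1, 0, 0)ᵀ
v_2 = (3, 1, -4, 1, -1)ᵀ
v_3 = (1, 0, 0, 0, 0)ᵀ

Let N = A − (6)·I. We want v_3 with N^3 v_3 = 0 but N^2 v_3 ≠ 0; then v_{j-1} := N · v_j for j = 3, …, 2.

Pick v_3 = (1, 0, 0, 0, 0)ᵀ.
Then v_2 = N · v_3 = (3, 1, -4, 1, -1)ᵀ.
Then v_1 = N · v_2 = (0, 0, -1, 0, 0)ᵀ.

Sanity check: (A − (6)·I) v_1 = (0, 0, 0, 0, 0)ᵀ = 0. ✓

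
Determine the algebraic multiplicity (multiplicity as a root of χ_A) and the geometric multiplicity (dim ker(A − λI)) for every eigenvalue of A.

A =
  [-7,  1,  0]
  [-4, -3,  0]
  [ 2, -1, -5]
λ = -5: alg = 3, geom = 2

Step 1 — factor the characteristic polynomial to read off the algebraic multiplicities:
  χ_A(x) = (x + 5)^3

Step 2 — compute geometric multiplicities via the rank-nullity identity g(λ) = n − rank(A − λI):
  rank(A − (-5)·I) = 1, so dim ker(A − (-5)·I) = n − 1 = 2

Summary:
  λ = -5: algebraic multiplicity = 3, geometric multiplicity = 2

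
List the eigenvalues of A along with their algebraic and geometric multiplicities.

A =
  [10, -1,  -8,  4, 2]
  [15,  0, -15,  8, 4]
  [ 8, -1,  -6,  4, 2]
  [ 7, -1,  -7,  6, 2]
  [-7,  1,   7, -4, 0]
λ = 2: alg = 5, geom = 3

Step 1 — factor the characteristic polynomial to read off the algebraic multiplicities:
  χ_A(x) = (x - 2)^5

Step 2 — compute geometric multiplicities via the rank-nullity identity g(λ) = n − rank(A − λI):
  rank(A − (2)·I) = 2, so dim ker(A − (2)·I) = n − 2 = 3

Summary:
  λ = 2: algebraic multiplicity = 5, geometric multiplicity = 3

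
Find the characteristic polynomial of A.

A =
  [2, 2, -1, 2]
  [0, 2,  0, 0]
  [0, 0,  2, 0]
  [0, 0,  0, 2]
x^4 - 8*x^3 + 24*x^2 - 32*x + 16

Expanding det(x·I − A) (e.g. by cofactor expansion or by noting that A is similar to its Jordan form J, which has the same characteristic polynomial as A) gives
  χ_A(x) = x^4 - 8*x^3 + 24*x^2 - 32*x + 16
which factors as (x - 2)^4. The eigenvalues (with algebraic multiplicities) are λ = 2 with multiplicity 4.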